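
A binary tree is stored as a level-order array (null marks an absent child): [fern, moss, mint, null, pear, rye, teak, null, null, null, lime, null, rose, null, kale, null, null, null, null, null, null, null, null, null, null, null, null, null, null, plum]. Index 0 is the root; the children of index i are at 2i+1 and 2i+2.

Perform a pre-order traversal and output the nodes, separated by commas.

Pre-order visits the node, then its left subtree, then its right subtree.
Visit fern.
At fern: go left to moss.
  Visit moss.
  At moss: no left child.
  At moss: go right to pear.
    Visit pear.
    At pear: no left child.
    At pear: go right to lime.
      lime is a leaf — visit lime.
At fern: go right to mint.
  Visit mint.
  At mint: go left to rye.
    Visit rye.
    At rye: no left child.
    At rye: go right to rose.
      rose is a leaf — visit rose.
  At mint: go right to teak.
    Visit teak.
    At teak: no left child.
    At teak: go right to kale.
      Visit kale.
      At kale: go left to plum.
        plum is a leaf — visit plum.
      At kale: no right child.

fern, moss, pear, lime, mint, rye, rose, teak, kale, plum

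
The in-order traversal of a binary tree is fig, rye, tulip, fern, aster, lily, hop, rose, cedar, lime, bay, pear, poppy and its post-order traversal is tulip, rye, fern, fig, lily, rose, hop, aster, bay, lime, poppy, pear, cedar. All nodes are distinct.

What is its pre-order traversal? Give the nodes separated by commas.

cedar, aster, fig, fern, rye, tulip, hop, lily, rose, pear, lime, bay, poppy

The last element of post-order is the root; it splits in-order into left and right subtrees.
Root cedar: left subtree has 8 nodes {fig, rye, tulip, fern, aster, lily, hop, rose}, right has 4 {lime, bay, pear, poppy}.
  Root aster: left subtree has 4 nodes {fig, rye, tulip, fern}, right has 3 {lily, hop, rose}.
    Root fig: left subtree has 0 nodes { }, right has 3 {rye, tulip, fern}.
      Root fern: left subtree has 2 nodes {rye, tulip}, right has 0 { }.
        Root rye: left subtree has 0 nodes { }, right has 1 {tulip}.
    Root hop: left subtree has 1 node {lily}, right has 1 {rose}.
  Root pear: left subtree has 2 nodes {lime, bay}, right has 1 {poppy}.
    Root lime: left subtree has 0 nodes { }, right has 1 {bay}.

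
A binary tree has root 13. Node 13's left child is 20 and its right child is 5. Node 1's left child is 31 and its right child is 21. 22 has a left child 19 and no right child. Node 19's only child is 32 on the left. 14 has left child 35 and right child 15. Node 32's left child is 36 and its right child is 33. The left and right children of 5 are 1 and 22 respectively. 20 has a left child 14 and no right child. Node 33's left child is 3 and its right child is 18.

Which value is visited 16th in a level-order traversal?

Level-order visits nodes level by level from the root, left to right within each level.
Level 0: 13
Level 1: 20, 5
Level 2: 14, 1, 22
Level 3: 35, 15, 31, 21, 19
Level 4: 32
Level 5: 36, 33
Level 6: 3, 18
Full level-order sequence: 13, 20, 5, 14, 1, 22, 35, 15, 31, 21, 19, 32, 36, 33, 3, 18.

18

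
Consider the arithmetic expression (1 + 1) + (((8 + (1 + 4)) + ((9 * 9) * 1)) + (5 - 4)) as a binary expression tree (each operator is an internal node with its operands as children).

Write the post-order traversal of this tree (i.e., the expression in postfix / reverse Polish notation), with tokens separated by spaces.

Post-order on an expression tree gives postfix notation: for each operator, emit left operand, right operand, then the operator.

1 1 + 8 1 4 + + 9 9 * 1 * + 5 4 - + +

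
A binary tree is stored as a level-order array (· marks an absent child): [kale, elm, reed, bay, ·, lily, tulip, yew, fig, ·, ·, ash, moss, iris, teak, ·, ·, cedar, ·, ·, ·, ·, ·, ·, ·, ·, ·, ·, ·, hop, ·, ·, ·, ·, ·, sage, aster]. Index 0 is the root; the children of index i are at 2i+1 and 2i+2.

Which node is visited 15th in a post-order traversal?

Post-order visits the left subtree, then the right subtree, then the node.
At kale: go left to elm.
  At elm: go left to bay.
    At bay: go left to yew.
      yew is a leaf — visit yew.
    At bay: go right to fig.
      At fig: go left to cedar.
        At cedar: go left to sage.
          sage is a leaf — visit sage.
        At cedar: go right to aster.
          aster is a leaf — visit aster.
        Visit cedar.
      At fig: no right child.
      Visit fig.
    Visit bay.
  At elm: no right child.
  Visit elm.
At kale: go right to reed.
  At reed: go left to lily.
    At lily: go left to ash.
      ash is a leaf — visit ash.
    At lily: go right to moss.
      moss is a leaf — visit moss.
    Visit lily.
  At reed: go right to tulip.
    At tulip: go left to iris.
      iris is a leaf — visit iris.
    At tulip: go right to teak.
      At teak: go left to hop.
        hop is a leaf — visit hop.
      At teak: no right child.
      Visit teak.
    Visit tulip.
  Visit reed.
Visit kale.
Full post-order sequence: yew, sage, aster, cedar, fig, bay, elm, ash, moss, lily, iris, hop, teak, tulip, reed, kale.

reed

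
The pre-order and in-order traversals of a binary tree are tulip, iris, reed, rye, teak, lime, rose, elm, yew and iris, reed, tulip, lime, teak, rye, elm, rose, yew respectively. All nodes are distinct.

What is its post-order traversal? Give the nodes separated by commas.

The first element of pre-order is the root; it splits in-order into left and right subtrees.
Root tulip: left subtree has 2 nodes {iris, reed}, right has 6 {lime, teak, rye, elm, rose, yew}.
  Root iris: left subtree has 0 nodes { }, right has 1 {reed}.
  Root rye: left subtree has 2 nodes {lime, teak}, right has 3 {elm, rose, yew}.
    Root teak: left subtree has 1 node {lime}, right has 0 { }.
    Root rose: left subtree has 1 node {elm}, right has 1 {yew}.

reed, iris, lime, teak, elm, yew, rose, rye, tulip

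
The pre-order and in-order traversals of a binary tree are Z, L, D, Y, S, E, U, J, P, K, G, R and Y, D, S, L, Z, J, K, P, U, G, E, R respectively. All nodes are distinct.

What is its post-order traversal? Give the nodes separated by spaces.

The first element of pre-order is the root; it splits in-order into left and right subtrees.
Root Z: left subtree has 4 nodes {Y, D, S, L}, right has 7 {J, K, P, U, G, E, R}.
  Root L: left subtree has 3 nodes {Y, D, S}, right has 0 { }.
    Root D: left subtree has 1 node {Y}, right has 1 {S}.
  Root E: left subtree has 5 nodes {J, K, P, U, G}, right has 1 {R}.
    Root U: left subtree has 3 nodes {J, K, P}, right has 1 {G}.
      Root J: left subtree has 0 nodes { }, right has 2 {K, P}.
        Root P: left subtree has 1 node {K}, right has 0 { }.

Y S D L K P J G U R E Z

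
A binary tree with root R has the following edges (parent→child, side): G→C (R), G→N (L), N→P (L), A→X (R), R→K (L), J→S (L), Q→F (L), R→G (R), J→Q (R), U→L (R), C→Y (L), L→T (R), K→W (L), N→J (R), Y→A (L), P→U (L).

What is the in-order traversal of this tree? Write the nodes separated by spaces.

W K R U L T P N S J F Q G A X Y C

In-order visits the left subtree, then the node, then the right subtree.
At R: go left to K.
  At K: go left to W.
    W is a leaf — visit W.
  Visit K.
  At K: no right child.
Visit R.
At R: go right to G.
  At G: go left to N.
    At N: go left to P.
      At P: go left to U.
        At U: no left child.
        Visit U.
        At U: go right to L.
          At L: no left child.
          Visit L.
          At L: go right to T.
            T is a leaf — visit T.
      Visit P.
      At P: no right child.
    Visit N.
    At N: go right to J.
      At J: go left to S.
        S is a leaf — visit S.
      Visit J.
      At J: go right to Q.
        At Q: go left to F.
          F is a leaf — visit F.
        Visit Q.
        At Q: no right child.
  Visit G.
  At G: go right to C.
    At C: go left to Y.
      At Y: go left to A.
        At A: no left child.
        Visit A.
        At A: go right to X.
          X is a leaf — visit X.
      Visit Y.
      At Y: no right child.
    Visit C.
    At C: no right child.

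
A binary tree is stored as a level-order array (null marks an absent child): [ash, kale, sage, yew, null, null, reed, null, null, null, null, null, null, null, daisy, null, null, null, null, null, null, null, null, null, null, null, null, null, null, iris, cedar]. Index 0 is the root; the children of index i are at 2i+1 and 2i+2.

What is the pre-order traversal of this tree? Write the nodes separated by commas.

Pre-order visits the node, then its left subtree, then its right subtree.
Visit ash.
At ash: go left to kale.
  Visit kale.
  At kale: go left to yew.
    yew is a leaf — visit yew.
  At kale: no right child.
At ash: go right to sage.
  Visit sage.
  At sage: no left child.
  At sage: go right to reed.
    Visit reed.
    At reed: no left child.
    At reed: go right to daisy.
      Visit daisy.
      At daisy: go left to iris.
        iris is a leaf — visit iris.
      At daisy: go right to cedar.
        cedar is a leaf — visit cedar.

ash, kale, yew, sage, reed, daisy, iris, cedar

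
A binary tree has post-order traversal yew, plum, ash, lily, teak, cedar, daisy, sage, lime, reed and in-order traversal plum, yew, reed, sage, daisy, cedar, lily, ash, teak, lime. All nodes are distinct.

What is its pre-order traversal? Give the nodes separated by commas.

The last element of post-order is the root; it splits in-order into left and right subtrees.
Root reed: left subtree has 2 nodes {plum, yew}, right has 7 {sage, daisy, cedar, lily, ash, teak, lime}.
  Root plum: left subtree has 0 nodes { }, right has 1 {yew}.
  Root lime: left subtree has 6 nodes {sage, daisy, cedar, lily, ash, teak}, right has 0 { }.
    Root sage: left subtree has 0 nodes { }, right has 5 {daisy, cedar, lily, ash, teak}.
      Root daisy: left subtree has 0 nodes { }, right has 4 {cedar, lily, ash, teak}.
        Root cedar: left subtree has 0 nodes { }, right has 3 {lily, ash, teak}.
          Root teak: left subtree has 2 nodes {lily, ash}, right has 0 { }.
            Root lily: left subtree has 0 nodes { }, right has 1 {ash}.

reed, plum, yew, lime, sage, daisy, cedar, teak, lily, ash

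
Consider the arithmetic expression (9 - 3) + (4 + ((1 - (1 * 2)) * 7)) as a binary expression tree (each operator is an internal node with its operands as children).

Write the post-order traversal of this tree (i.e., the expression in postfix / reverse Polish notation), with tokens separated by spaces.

Post-order on an expression tree gives postfix notation: for each operator, emit left operand, right operand, then the operator.

9 3 - 4 1 1 2 * - 7 * + +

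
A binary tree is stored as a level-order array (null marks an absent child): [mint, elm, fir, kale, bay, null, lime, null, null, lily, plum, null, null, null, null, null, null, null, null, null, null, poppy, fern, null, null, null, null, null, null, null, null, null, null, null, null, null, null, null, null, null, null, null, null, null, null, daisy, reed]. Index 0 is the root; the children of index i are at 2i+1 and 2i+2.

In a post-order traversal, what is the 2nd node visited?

Post-order visits the left subtree, then the right subtree, then the node.
At mint: go left to elm.
  At elm: go left to kale.
    kale is a leaf — visit kale.
  At elm: go right to bay.
    At bay: go left to lily.
      lily is a leaf — visit lily.
    At bay: go right to plum.
      At plum: go left to poppy.
        poppy is a leaf — visit poppy.
      At plum: go right to fern.
        At fern: go left to daisy.
          daisy is a leaf — visit daisy.
        At fern: go right to reed.
          reed is a leaf — visit reed.
        Visit fern.
      Visit plum.
    Visit bay.
  Visit elm.
At mint: go right to fir.
  At fir: no left child.
  At fir: go right to lime.
    lime is a leaf — visit lime.
  Visit fir.
Visit mint.
Full post-order sequence: kale, lily, poppy, daisy, reed, fern, plum, bay, elm, lime, fir, mint.

lily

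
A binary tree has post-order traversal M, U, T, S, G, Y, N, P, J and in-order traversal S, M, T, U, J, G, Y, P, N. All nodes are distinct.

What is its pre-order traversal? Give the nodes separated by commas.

J, S, T, M, U, P, Y, G, N

The last element of post-order is the root; it splits in-order into left and right subtrees.
Root J: left subtree has 4 nodes {S, M, T, U}, right has 4 {G, Y, P, N}.
  Root S: left subtree has 0 nodes { }, right has 3 {M, T, U}.
    Root T: left subtree has 1 node {M}, right has 1 {U}.
  Root P: left subtree has 2 nodes {G, Y}, right has 1 {N}.
    Root Y: left subtree has 1 node {G}, right has 0 { }.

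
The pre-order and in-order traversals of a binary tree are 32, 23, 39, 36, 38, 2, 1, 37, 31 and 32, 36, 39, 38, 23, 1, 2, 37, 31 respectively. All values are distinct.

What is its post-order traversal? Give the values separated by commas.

36, 38, 39, 1, 31, 37, 2, 23, 32

The first element of pre-order is the root; it splits in-order into left and right subtrees.
Root 32: left subtree has 0 nodes { }, right has 8 {36, 39, 38, 23, 1, 2, 37, 31}.
  Root 23: left subtree has 3 nodes {36, 39, 38}, right has 4 {1, 2, 37, 31}.
    Root 39: left subtree has 1 node {36}, right has 1 {38}.
    Root 2: left subtree has 1 node {1}, right has 2 {37, 31}.
      Root 37: left subtree has 0 nodes { }, right has 1 {31}.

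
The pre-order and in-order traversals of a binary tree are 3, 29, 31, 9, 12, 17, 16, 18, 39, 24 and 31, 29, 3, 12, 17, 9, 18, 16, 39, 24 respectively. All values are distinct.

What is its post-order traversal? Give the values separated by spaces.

The first element of pre-order is the root; it splits in-order into left and right subtrees.
Root 3: left subtree has 2 nodes {31, 29}, right has 7 {12, 17, 9, 18, 16, 39, 24}.
  Root 29: left subtree has 1 node {31}, right has 0 { }.
  Root 9: left subtree has 2 nodes {12, 17}, right has 4 {18, 16, 39, 24}.
    Root 12: left subtree has 0 nodes { }, right has 1 {17}.
    Root 16: left subtree has 1 node {18}, right has 2 {39, 24}.
      Root 39: left subtree has 0 nodes { }, right has 1 {24}.

31 29 17 12 18 24 39 16 9 3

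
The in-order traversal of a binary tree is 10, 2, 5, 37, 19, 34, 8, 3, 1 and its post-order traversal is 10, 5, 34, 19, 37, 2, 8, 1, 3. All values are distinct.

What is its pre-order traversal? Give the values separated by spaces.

The last element of post-order is the root; it splits in-order into left and right subtrees.
Root 3: left subtree has 7 nodes {10, 2, 5, 37, 19, 34, 8}, right has 1 {1}.
  Root 8: left subtree has 6 nodes {10, 2, 5, 37, 19, 34}, right has 0 { }.
    Root 2: left subtree has 1 node {10}, right has 4 {5, 37, 19, 34}.
      Root 37: left subtree has 1 node {5}, right has 2 {19, 34}.
        Root 19: left subtree has 0 nodes { }, right has 1 {34}.

3 8 2 10 37 5 19 34 1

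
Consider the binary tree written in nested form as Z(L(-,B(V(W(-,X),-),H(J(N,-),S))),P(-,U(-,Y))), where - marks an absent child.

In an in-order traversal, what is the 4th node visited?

V

In-order visits the left subtree, then the node, then the right subtree.
At Z: go left to L.
  At L: no left child.
  Visit L.
  At L: go right to B.
    At B: go left to V.
      At V: go left to W.
        At W: no left child.
        Visit W.
        At W: go right to X.
          X is a leaf — visit X.
      Visit V.
      At V: no right child.
    Visit B.
    At B: go right to H.
      At H: go left to J.
        At J: go left to N.
          N is a leaf — visit N.
        Visit J.
        At J: no right child.
      Visit H.
      At H: go right to S.
        S is a leaf — visit S.
Visit Z.
At Z: go right to P.
  At P: no left child.
  Visit P.
  At P: go right to U.
    At U: no left child.
    Visit U.
    At U: go right to Y.
      Y is a leaf — visit Y.
Full in-order sequence: L, W, X, V, B, N, J, H, S, Z, P, U, Y.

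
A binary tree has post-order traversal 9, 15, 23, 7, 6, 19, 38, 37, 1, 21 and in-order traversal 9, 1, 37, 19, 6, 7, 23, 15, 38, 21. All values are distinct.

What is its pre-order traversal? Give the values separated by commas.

The last element of post-order is the root; it splits in-order into left and right subtrees.
Root 21: left subtree has 9 nodes {9, 1, 37, 19, 6, 7, 23, 15, 38}, right has 0 { }.
  Root 1: left subtree has 1 node {9}, right has 7 {37, 19, 6, 7, 23, 15, 38}.
    Root 37: left subtree has 0 nodes { }, right has 6 {19, 6, 7, 23, 15, 38}.
      Root 38: left subtree has 5 nodes {19, 6, 7, 23, 15}, right has 0 { }.
        Root 19: left subtree has 0 nodes { }, right has 4 {6, 7, 23, 15}.
          Root 6: left subtree has 0 nodes { }, right has 3 {7, 23, 15}.
            Root 7: left subtree has 0 nodes { }, right has 2 {23, 15}.
              Root 23: left subtree has 0 nodes { }, right has 1 {15}.

21, 1, 9, 37, 38, 19, 6, 7, 23, 15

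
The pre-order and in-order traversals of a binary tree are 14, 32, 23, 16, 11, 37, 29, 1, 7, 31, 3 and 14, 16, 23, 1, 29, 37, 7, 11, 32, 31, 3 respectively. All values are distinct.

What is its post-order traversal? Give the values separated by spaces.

The first element of pre-order is the root; it splits in-order into left and right subtrees.
Root 14: left subtree has 0 nodes { }, right has 10 {16, 23, 1, 29, 37, 7, 11, 32, 31, 3}.
  Root 32: left subtree has 7 nodes {16, 23, 1, 29, 37, 7, 11}, right has 2 {31, 3}.
    Root 23: left subtree has 1 node {16}, right has 5 {1, 29, 37, 7, 11}.
      Root 11: left subtree has 4 nodes {1, 29, 37, 7}, right has 0 { }.
        Root 37: left subtree has 2 nodes {1, 29}, right has 1 {7}.
          Root 29: left subtree has 1 node {1}, right has 0 { }.
    Root 31: left subtree has 0 nodes { }, right has 1 {3}.

16 1 29 7 37 11 23 3 31 32 14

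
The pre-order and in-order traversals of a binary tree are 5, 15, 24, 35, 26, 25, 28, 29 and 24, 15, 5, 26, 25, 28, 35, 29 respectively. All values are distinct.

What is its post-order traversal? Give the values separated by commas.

24, 15, 28, 25, 26, 29, 35, 5

The first element of pre-order is the root; it splits in-order into left and right subtrees.
Root 5: left subtree has 2 nodes {24, 15}, right has 5 {26, 25, 28, 35, 29}.
  Root 15: left subtree has 1 node {24}, right has 0 { }.
  Root 35: left subtree has 3 nodes {26, 25, 28}, right has 1 {29}.
    Root 26: left subtree has 0 nodes { }, right has 2 {25, 28}.
      Root 25: left subtree has 0 nodes { }, right has 1 {28}.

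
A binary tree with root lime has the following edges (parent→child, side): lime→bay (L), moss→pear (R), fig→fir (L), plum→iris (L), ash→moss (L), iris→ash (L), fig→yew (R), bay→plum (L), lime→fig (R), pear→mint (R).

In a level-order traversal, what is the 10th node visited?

Level-order visits nodes level by level from the root, left to right within each level.
Level 0: lime
Level 1: bay, fig
Level 2: plum, fir, yew
Level 3: iris
Level 4: ash
Level 5: moss
Level 6: pear
Level 7: mint
Full level-order sequence: lime, bay, fig, plum, fir, yew, iris, ash, moss, pear, mint.

pear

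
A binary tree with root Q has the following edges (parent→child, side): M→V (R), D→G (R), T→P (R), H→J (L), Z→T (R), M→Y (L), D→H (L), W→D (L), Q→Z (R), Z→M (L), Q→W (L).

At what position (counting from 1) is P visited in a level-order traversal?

Level-order visits nodes level by level from the root, left to right within each level.
Level 0: Q
Level 1: W, Z
Level 2: D, M, T
Level 3: H, G, Y, V, P
Level 4: J
Full level-order sequence: Q, W, Z, D, M, T, H, G, Y, V, P, J.

11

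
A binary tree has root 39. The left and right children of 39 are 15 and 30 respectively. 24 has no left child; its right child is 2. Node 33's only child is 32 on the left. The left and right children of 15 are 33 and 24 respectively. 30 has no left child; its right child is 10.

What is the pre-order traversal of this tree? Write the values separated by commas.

Pre-order visits the node, then its left subtree, then its right subtree.
Visit 39.
At 39: go left to 15.
  Visit 15.
  At 15: go left to 33.
    Visit 33.
    At 33: go left to 32.
      32 is a leaf — visit 32.
    At 33: no right child.
  At 15: go right to 24.
    Visit 24.
    At 24: no left child.
    At 24: go right to 2.
      2 is a leaf — visit 2.
At 39: go right to 30.
  Visit 30.
  At 30: no left child.
  At 30: go right to 10.
    10 is a leaf — visit 10.

39, 15, 33, 32, 24, 2, 30, 10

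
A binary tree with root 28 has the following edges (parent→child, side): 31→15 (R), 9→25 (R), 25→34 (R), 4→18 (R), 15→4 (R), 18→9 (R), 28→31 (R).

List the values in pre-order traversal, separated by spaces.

Pre-order visits the node, then its left subtree, then its right subtree.
Visit 28.
At 28: no left child.
At 28: go right to 31.
  Visit 31.
  At 31: no left child.
  At 31: go right to 15.
    Visit 15.
    At 15: no left child.
    At 15: go right to 4.
      Visit 4.
      At 4: no left child.
      At 4: go right to 18.
        Visit 18.
        At 18: no left child.
        At 18: go right to 9.
          Visit 9.
          At 9: no left child.
          At 9: go right to 25.
            Visit 25.
            At 25: no left child.
            At 25: go right to 34.
              34 is a leaf — visit 34.

28 31 15 4 18 9 25 34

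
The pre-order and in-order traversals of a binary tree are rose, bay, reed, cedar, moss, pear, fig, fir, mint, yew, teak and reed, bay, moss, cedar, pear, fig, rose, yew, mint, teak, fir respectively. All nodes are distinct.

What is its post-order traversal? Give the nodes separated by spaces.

The first element of pre-order is the root; it splits in-order into left and right subtrees.
Root rose: left subtree has 6 nodes {reed, bay, moss, cedar, pear, fig}, right has 4 {yew, mint, teak, fir}.
  Root bay: left subtree has 1 node {reed}, right has 4 {moss, cedar, pear, fig}.
    Root cedar: left subtree has 1 node {moss}, right has 2 {pear, fig}.
      Root pear: left subtree has 0 nodes { }, right has 1 {fig}.
  Root fir: left subtree has 3 nodes {yew, mint, teak}, right has 0 { }.
    Root mint: left subtree has 1 node {yew}, right has 1 {teak}.

reed moss fig pear cedar bay yew teak mint fir rose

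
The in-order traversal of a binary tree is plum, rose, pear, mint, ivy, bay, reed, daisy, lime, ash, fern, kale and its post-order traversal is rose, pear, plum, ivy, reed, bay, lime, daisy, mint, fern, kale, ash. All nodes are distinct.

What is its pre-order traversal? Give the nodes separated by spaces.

ash mint plum pear rose daisy bay ivy reed lime kale fern

The last element of post-order is the root; it splits in-order into left and right subtrees.
Root ash: left subtree has 9 nodes {plum, rose, pear, mint, ivy, bay, reed, daisy, lime}, right has 2 {fern, kale}.
  Root mint: left subtree has 3 nodes {plum, rose, pear}, right has 5 {ivy, bay, reed, daisy, lime}.
    Root plum: left subtree has 0 nodes { }, right has 2 {rose, pear}.
      Root pear: left subtree has 1 node {rose}, right has 0 { }.
    Root daisy: left subtree has 3 nodes {ivy, bay, reed}, right has 1 {lime}.
      Root bay: left subtree has 1 node {ivy}, right has 1 {reed}.
  Root kale: left subtree has 1 node {fern}, right has 0 { }.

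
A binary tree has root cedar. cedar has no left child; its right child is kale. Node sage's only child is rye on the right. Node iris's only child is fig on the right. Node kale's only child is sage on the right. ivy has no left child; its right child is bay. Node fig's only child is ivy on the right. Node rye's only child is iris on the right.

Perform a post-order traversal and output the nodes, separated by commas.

Post-order visits the left subtree, then the right subtree, then the node.
At cedar: no left child.
At cedar: go right to kale.
  At kale: no left child.
  At kale: go right to sage.
    At sage: no left child.
    At sage: go right to rye.
      At rye: no left child.
      At rye: go right to iris.
        At iris: no left child.
        At iris: go right to fig.
          At fig: no left child.
          At fig: go right to ivy.
            At ivy: no left child.
            At ivy: go right to bay.
              bay is a leaf — visit bay.
            Visit ivy.
          Visit fig.
        Visit iris.
      Visit rye.
    Visit sage.
  Visit kale.
Visit cedar.

bay, ivy, fig, iris, rye, sage, kale, cedar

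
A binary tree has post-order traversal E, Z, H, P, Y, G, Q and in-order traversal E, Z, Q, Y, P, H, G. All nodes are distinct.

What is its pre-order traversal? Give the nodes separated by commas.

The last element of post-order is the root; it splits in-order into left and right subtrees.
Root Q: left subtree has 2 nodes {E, Z}, right has 4 {Y, P, H, G}.
  Root Z: left subtree has 1 node {E}, right has 0 { }.
  Root G: left subtree has 3 nodes {Y, P, H}, right has 0 { }.
    Root Y: left subtree has 0 nodes { }, right has 2 {P, H}.
      Root P: left subtree has 0 nodes { }, right has 1 {H}.

Q, Z, E, G, Y, P, H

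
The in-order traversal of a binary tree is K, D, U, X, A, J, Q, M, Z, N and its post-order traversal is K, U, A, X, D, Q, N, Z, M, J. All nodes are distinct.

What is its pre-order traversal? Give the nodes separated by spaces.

J D K X U A M Q Z N

The last element of post-order is the root; it splits in-order into left and right subtrees.
Root J: left subtree has 5 nodes {K, D, U, X, A}, right has 4 {Q, M, Z, N}.
  Root D: left subtree has 1 node {K}, right has 3 {U, X, A}.
    Root X: left subtree has 1 node {U}, right has 1 {A}.
  Root M: left subtree has 1 node {Q}, right has 2 {Z, N}.
    Root Z: left subtree has 0 nodes { }, right has 1 {N}.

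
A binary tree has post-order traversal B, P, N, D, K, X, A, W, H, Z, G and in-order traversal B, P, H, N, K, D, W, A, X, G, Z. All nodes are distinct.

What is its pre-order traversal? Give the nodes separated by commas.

The last element of post-order is the root; it splits in-order into left and right subtrees.
Root G: left subtree has 9 nodes {B, P, H, N, K, D, W, A, X}, right has 1 {Z}.
  Root H: left subtree has 2 nodes {B, P}, right has 6 {N, K, D, W, A, X}.
    Root P: left subtree has 1 node {B}, right has 0 { }.
    Root W: left subtree has 3 nodes {N, K, D}, right has 2 {A, X}.
      Root K: left subtree has 1 node {N}, right has 1 {D}.
      Root A: left subtree has 0 nodes { }, right has 1 {X}.

G, H, P, B, W, K, N, D, A, X, Z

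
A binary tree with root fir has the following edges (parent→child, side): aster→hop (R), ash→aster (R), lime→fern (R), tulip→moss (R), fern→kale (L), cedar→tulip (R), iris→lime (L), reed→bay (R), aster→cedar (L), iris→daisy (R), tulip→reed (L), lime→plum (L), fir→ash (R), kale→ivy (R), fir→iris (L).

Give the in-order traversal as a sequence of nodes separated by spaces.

In-order visits the left subtree, then the node, then the right subtree.
At fir: go left to iris.
  At iris: go left to lime.
    At lime: go left to plum.
      plum is a leaf — visit plum.
    Visit lime.
    At lime: go right to fern.
      At fern: go left to kale.
        At kale: no left child.
        Visit kale.
        At kale: go right to ivy.
          ivy is a leaf — visit ivy.
      Visit fern.
      At fern: no right child.
  Visit iris.
  At iris: go right to daisy.
    daisy is a leaf — visit daisy.
Visit fir.
At fir: go right to ash.
  At ash: no left child.
  Visit ash.
  At ash: go right to aster.
    At aster: go left to cedar.
      At cedar: no left child.
      Visit cedar.
      At cedar: go right to tulip.
        At tulip: go left to reed.
          At reed: no left child.
          Visit reed.
          At reed: go right to bay.
            bay is a leaf — visit bay.
        Visit tulip.
        At tulip: go right to moss.
          moss is a leaf — visit moss.
    Visit aster.
    At aster: go right to hop.
      hop is a leaf — visit hop.

plum lime kale ivy fern iris daisy fir ash cedar reed bay tulip moss aster hop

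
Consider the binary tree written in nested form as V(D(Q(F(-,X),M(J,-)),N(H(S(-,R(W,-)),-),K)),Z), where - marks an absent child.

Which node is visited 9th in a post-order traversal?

Post-order visits the left subtree, then the right subtree, then the node.
At V: go left to D.
  At D: go left to Q.
    At Q: go left to F.
      At F: no left child.
      At F: go right to X.
        X is a leaf — visit X.
      Visit F.
    At Q: go right to M.
      At M: go left to J.
        J is a leaf — visit J.
      At M: no right child.
      Visit M.
    Visit Q.
  At D: go right to N.
    At N: go left to H.
      At H: go left to S.
        At S: no left child.
        At S: go right to R.
          At R: go left to W.
            W is a leaf — visit W.
          At R: no right child.
          Visit R.
        Visit S.
      At H: no right child.
      Visit H.
    At N: go right to K.
      K is a leaf — visit K.
    Visit N.
  Visit D.
At V: go right to Z.
  Z is a leaf — visit Z.
Visit V.
Full post-order sequence: X, F, J, M, Q, W, R, S, H, K, N, D, Z, V.

H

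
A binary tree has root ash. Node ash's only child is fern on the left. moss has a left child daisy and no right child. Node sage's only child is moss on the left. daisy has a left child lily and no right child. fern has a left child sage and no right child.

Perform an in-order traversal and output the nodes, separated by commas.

lily, daisy, moss, sage, fern, ash

In-order visits the left subtree, then the node, then the right subtree.
At ash: go left to fern.
  At fern: go left to sage.
    At sage: go left to moss.
      At moss: go left to daisy.
        At daisy: go left to lily.
          lily is a leaf — visit lily.
        Visit daisy.
        At daisy: no right child.
      Visit moss.
      At moss: no right child.
    Visit sage.
    At sage: no right child.
  Visit fern.
  At fern: no right child.
Visit ash.
At ash: no right child.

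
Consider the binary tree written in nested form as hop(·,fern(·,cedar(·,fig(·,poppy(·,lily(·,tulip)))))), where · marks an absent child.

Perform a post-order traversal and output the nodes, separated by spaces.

tulip lily poppy fig cedar fern hop

Post-order visits the left subtree, then the right subtree, then the node.
At hop: no left child.
At hop: go right to fern.
  At fern: no left child.
  At fern: go right to cedar.
    At cedar: no left child.
    At cedar: go right to fig.
      At fig: no left child.
      At fig: go right to poppy.
        At poppy: no left child.
        At poppy: go right to lily.
          At lily: no left child.
          At lily: go right to tulip.
            tulip is a leaf — visit tulip.
          Visit lily.
        Visit poppy.
      Visit fig.
    Visit cedar.
  Visit fern.
Visit hop.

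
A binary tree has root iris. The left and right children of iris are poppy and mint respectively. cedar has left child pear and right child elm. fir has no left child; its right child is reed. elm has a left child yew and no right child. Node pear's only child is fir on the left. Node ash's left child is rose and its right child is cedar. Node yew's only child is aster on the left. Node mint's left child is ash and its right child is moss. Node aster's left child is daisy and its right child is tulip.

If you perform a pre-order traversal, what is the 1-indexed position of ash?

4

Pre-order visits the node, then its left subtree, then its right subtree.
Visit iris.
At iris: go left to poppy.
  poppy is a leaf — visit poppy.
At iris: go right to mint.
  Visit mint.
  At mint: go left to ash.
    Visit ash.
    At ash: go left to rose.
      rose is a leaf — visit rose.
    At ash: go right to cedar.
      Visit cedar.
      At cedar: go left to pear.
        Visit pear.
        At pear: go left to fir.
          Visit fir.
          At fir: no left child.
          At fir: go right to reed.
            reed is a leaf — visit reed.
        At pear: no right child.
      At cedar: go right to elm.
        Visit elm.
        At elm: go left to yew.
          Visit yew.
          At yew: go left to aster.
            Visit aster.
            At aster: go left to daisy.
              daisy is a leaf — visit daisy.
            At aster: go right to tulip.
              tulip is a leaf — visit tulip.
          At yew: no right child.
        At elm: no right child.
  At mint: go right to moss.
    moss is a leaf — visit moss.
Full pre-order sequence: iris, poppy, mint, ash, rose, cedar, pear, fir, reed, elm, yew, aster, daisy, tulip, moss.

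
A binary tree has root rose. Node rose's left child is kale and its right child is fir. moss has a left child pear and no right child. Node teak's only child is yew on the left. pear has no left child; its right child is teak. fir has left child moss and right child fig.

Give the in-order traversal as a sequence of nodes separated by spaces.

kale rose pear yew teak moss fir fig

In-order visits the left subtree, then the node, then the right subtree.
At rose: go left to kale.
  kale is a leaf — visit kale.
Visit rose.
At rose: go right to fir.
  At fir: go left to moss.
    At moss: go left to pear.
      At pear: no left child.
      Visit pear.
      At pear: go right to teak.
        At teak: go left to yew.
          yew is a leaf — visit yew.
        Visit teak.
        At teak: no right child.
    Visit moss.
    At moss: no right child.
  Visit fir.
  At fir: go right to fig.
    fig is a leaf — visit fig.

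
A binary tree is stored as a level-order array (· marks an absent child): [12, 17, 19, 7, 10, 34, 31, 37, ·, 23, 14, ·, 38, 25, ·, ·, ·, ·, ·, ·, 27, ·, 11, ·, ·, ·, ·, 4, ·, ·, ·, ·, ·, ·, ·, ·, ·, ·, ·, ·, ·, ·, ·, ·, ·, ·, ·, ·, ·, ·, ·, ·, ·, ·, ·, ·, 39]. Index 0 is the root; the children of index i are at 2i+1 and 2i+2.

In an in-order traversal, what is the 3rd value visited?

17

In-order visits the left subtree, then the node, then the right subtree.
At 12: go left to 17.
  At 17: go left to 7.
    At 7: go left to 37.
      37 is a leaf — visit 37.
    Visit 7.
    At 7: no right child.
  Visit 17.
  At 17: go right to 10.
    At 10: go left to 23.
      At 23: no left child.
      Visit 23.
      At 23: go right to 27.
        27 is a leaf — visit 27.
    Visit 10.
    At 10: go right to 14.
      At 14: no left child.
      Visit 14.
      At 14: go right to 11.
        11 is a leaf — visit 11.
Visit 12.
At 12: go right to 19.
  At 19: go left to 34.
    At 34: no left child.
    Visit 34.
    At 34: go right to 38.
      38 is a leaf — visit 38.
  Visit 19.
  At 19: go right to 31.
    At 31: go left to 25.
      At 25: go left to 4.
        At 4: no left child.
        Visit 4.
        At 4: go right to 39.
          39 is a leaf — visit 39.
      Visit 25.
      At 25: no right child.
    Visit 31.
    At 31: no right child.
Full in-order sequence: 37, 7, 17, 23, 27, 10, 14, 11, 12, 34, 38, 19, 4, 39, 25, 31.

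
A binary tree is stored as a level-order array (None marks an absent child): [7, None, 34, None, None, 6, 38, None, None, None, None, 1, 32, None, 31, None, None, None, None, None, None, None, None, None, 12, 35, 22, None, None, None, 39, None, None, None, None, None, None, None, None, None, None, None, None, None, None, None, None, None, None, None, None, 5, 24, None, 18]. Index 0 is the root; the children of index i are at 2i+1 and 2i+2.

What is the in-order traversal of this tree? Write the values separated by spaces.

7 1 12 6 5 35 24 32 22 18 34 38 31 39

In-order visits the left subtree, then the node, then the right subtree.
At 7: no left child.
Visit 7.
At 7: go right to 34.
  At 34: go left to 6.
    At 6: go left to 1.
      At 1: no left child.
      Visit 1.
      At 1: go right to 12.
        12 is a leaf — visit 12.
    Visit 6.
    At 6: go right to 32.
      At 32: go left to 35.
        At 35: go left to 5.
          5 is a leaf — visit 5.
        Visit 35.
        At 35: go right to 24.
          24 is a leaf — visit 24.
      Visit 32.
      At 32: go right to 22.
        At 22: no left child.
        Visit 22.
        At 22: go right to 18.
          18 is a leaf — visit 18.
  Visit 34.
  At 34: go right to 38.
    At 38: no left child.
    Visit 38.
    At 38: go right to 31.
      At 31: no left child.
      Visit 31.
      At 31: go right to 39.
        39 is a leaf — visit 39.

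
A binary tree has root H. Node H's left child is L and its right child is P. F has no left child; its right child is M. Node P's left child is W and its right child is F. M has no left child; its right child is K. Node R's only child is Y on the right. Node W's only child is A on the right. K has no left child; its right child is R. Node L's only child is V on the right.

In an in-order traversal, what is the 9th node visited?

K

In-order visits the left subtree, then the node, then the right subtree.
At H: go left to L.
  At L: no left child.
  Visit L.
  At L: go right to V.
    V is a leaf — visit V.
Visit H.
At H: go right to P.
  At P: go left to W.
    At W: no left child.
    Visit W.
    At W: go right to A.
      A is a leaf — visit A.
  Visit P.
  At P: go right to F.
    At F: no left child.
    Visit F.
    At F: go right to M.
      At M: no left child.
      Visit M.
      At M: go right to K.
        At K: no left child.
        Visit K.
        At K: go right to R.
          At R: no left child.
          Visit R.
          At R: go right to Y.
            Y is a leaf — visit Y.
Full in-order sequence: L, V, H, W, A, P, F, M, K, R, Y.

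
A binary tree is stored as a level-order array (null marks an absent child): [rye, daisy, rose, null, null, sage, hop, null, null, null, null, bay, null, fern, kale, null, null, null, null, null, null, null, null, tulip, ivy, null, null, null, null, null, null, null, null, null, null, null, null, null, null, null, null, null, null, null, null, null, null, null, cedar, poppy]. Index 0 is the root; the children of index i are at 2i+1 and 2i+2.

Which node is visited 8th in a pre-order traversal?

ivy

Pre-order visits the node, then its left subtree, then its right subtree.
Visit rye.
At rye: go left to daisy.
  daisy is a leaf — visit daisy.
At rye: go right to rose.
  Visit rose.
  At rose: go left to sage.
    Visit sage.
    At sage: go left to bay.
      Visit bay.
      At bay: go left to tulip.
        Visit tulip.
        At tulip: no left child.
        At tulip: go right to cedar.
          cedar is a leaf — visit cedar.
      At bay: go right to ivy.
        Visit ivy.
        At ivy: go left to poppy.
          poppy is a leaf — visit poppy.
        At ivy: no right child.
    At sage: no right child.
  At rose: go right to hop.
    Visit hop.
    At hop: go left to fern.
      fern is a leaf — visit fern.
    At hop: go right to kale.
      kale is a leaf — visit kale.
Full pre-order sequence: rye, daisy, rose, sage, bay, tulip, cedar, ivy, poppy, hop, fern, kale.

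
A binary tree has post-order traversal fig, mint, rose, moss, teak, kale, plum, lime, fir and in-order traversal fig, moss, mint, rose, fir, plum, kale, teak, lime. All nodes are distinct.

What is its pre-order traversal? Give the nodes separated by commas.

fir, moss, fig, rose, mint, lime, plum, kale, teak

The last element of post-order is the root; it splits in-order into left and right subtrees.
Root fir: left subtree has 4 nodes {fig, moss, mint, rose}, right has 4 {plum, kale, teak, lime}.
  Root moss: left subtree has 1 node {fig}, right has 2 {mint, rose}.
    Root rose: left subtree has 1 node {mint}, right has 0 { }.
  Root lime: left subtree has 3 nodes {plum, kale, teak}, right has 0 { }.
    Root plum: left subtree has 0 nodes { }, right has 2 {kale, teak}.
      Root kale: left subtree has 0 nodes { }, right has 1 {teak}.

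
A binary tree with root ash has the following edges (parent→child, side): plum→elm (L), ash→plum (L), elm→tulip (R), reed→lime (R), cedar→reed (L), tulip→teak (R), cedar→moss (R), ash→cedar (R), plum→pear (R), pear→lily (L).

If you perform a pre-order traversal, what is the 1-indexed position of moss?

Pre-order visits the node, then its left subtree, then its right subtree.
Visit ash.
At ash: go left to plum.
  Visit plum.
  At plum: go left to elm.
    Visit elm.
    At elm: no left child.
    At elm: go right to tulip.
      Visit tulip.
      At tulip: no left child.
      At tulip: go right to teak.
        teak is a leaf — visit teak.
  At plum: go right to pear.
    Visit pear.
    At pear: go left to lily.
      lily is a leaf — visit lily.
    At pear: no right child.
At ash: go right to cedar.
  Visit cedar.
  At cedar: go left to reed.
    Visit reed.
    At reed: no left child.
    At reed: go right to lime.
      lime is a leaf — visit lime.
  At cedar: go right to moss.
    moss is a leaf — visit moss.
Full pre-order sequence: ash, plum, elm, tulip, teak, pear, lily, cedar, reed, lime, moss.

11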